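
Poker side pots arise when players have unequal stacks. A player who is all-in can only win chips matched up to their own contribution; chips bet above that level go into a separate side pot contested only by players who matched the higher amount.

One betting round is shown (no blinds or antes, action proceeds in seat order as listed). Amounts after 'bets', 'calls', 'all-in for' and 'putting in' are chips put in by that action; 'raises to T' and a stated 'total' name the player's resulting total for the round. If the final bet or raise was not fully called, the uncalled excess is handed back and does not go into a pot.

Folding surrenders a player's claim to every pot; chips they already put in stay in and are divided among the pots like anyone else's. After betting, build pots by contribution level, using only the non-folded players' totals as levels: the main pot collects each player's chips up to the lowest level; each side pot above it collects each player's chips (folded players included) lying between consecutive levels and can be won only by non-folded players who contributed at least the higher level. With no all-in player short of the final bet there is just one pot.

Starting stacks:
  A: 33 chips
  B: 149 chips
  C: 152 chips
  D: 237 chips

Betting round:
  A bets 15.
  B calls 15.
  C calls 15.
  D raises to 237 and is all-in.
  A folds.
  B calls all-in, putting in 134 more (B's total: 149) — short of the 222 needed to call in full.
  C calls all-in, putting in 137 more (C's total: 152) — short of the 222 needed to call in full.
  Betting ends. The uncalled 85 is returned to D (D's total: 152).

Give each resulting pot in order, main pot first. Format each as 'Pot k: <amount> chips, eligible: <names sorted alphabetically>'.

Contributions (after 85 returned to D): A=15, B=149, C=152, D=152
Folded: A
Pot levels (distinct totals of non-folded players): 149, 152
Layer 1-149: A 15 + B 149 + C 149 + D 149 = 462 chips; eligible B, C, D
Layer 150-152: 3 each from C, D = 3*2 = 6 chips; eligible C, D

Pot 1: 462 chips, eligible: B, C, D
Pot 2: 6 chips, eligible: C, D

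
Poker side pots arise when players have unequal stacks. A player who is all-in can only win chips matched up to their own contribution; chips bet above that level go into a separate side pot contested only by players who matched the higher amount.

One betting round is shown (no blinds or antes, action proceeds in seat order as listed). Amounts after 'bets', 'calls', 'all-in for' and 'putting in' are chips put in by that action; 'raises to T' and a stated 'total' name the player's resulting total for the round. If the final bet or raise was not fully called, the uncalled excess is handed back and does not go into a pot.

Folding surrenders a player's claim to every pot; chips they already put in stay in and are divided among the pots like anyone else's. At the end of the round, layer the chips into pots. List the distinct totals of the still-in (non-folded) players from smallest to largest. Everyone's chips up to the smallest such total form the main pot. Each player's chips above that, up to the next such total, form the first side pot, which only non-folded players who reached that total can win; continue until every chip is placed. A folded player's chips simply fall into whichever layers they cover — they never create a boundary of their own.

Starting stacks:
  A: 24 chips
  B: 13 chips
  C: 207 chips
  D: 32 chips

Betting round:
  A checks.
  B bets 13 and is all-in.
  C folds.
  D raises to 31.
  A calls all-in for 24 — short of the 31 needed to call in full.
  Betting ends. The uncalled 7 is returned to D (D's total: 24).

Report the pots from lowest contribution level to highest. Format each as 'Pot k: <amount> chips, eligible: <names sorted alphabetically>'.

Contributions (after 7 returned to D): A=24, B=13, D=24
Folded: C
Pot levels (distinct totals of non-folded players): 13, 24
Layer 1-13: 13 each from A, B, D = 13*3 = 39 chips; eligible A, B, D
Layer 14-24: 11 each from A, D = 11*2 = 22 chips; eligible A, D

Pot 1: 39 chips, eligible: A, B, D
Pot 2: 22 chips, eligible: A, D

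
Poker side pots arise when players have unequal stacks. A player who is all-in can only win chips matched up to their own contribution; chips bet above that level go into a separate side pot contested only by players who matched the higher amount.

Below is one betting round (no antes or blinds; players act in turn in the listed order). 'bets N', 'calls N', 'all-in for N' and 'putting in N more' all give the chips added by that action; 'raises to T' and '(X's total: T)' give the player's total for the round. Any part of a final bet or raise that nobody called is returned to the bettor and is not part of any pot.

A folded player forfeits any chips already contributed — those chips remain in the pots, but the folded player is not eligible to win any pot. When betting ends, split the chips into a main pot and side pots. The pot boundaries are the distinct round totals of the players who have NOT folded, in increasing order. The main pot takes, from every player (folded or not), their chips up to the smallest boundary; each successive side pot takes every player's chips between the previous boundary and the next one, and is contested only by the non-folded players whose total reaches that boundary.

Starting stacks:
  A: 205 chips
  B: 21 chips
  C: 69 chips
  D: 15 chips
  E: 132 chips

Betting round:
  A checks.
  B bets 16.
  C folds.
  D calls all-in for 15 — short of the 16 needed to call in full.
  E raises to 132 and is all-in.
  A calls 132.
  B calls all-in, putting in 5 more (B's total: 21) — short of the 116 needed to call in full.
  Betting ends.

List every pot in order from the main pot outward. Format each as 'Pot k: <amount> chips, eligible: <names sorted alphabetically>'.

Contributions: A=132, B=21, D=15, E=132
Folded: C
Pot levels (distinct totals of non-folded players): 15, 21, 132
Layer 1-15: 15 each from A, B, D, E = 15*4 = 60 chips; eligible A, B, D, E
Layer 16-21: 6 each from A, B, E = 6*3 = 18 chips; eligible A, B, E
Layer 22-132: 111 each from A, E = 111*2 = 222 chips; eligible A, E

Pot 1: 60 chips, eligible: A, B, D, E
Pot 2: 18 chips, eligible: A, B, E
Pot 3: 222 chips, eligible: A, E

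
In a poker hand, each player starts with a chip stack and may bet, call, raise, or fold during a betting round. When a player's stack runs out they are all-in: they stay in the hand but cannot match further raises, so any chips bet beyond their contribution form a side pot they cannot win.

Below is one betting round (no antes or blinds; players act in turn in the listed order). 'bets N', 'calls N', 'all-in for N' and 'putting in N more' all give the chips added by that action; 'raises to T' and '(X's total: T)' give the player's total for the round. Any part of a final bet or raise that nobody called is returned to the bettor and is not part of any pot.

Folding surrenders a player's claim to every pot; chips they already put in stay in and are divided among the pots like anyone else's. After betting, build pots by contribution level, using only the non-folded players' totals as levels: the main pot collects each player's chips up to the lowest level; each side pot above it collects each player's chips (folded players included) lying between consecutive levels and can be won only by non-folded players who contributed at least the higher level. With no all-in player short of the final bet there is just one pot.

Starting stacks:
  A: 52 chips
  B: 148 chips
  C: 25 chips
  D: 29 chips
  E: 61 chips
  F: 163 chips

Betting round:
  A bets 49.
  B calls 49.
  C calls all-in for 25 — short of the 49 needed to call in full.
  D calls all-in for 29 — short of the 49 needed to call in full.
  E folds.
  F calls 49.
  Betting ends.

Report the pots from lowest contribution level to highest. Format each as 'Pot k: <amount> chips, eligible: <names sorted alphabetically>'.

Pot 1: 125 chips, eligible: A, B, C, D, F
Pot 2: 16 chips, eligible: A, B, D, F
Pot 3: 60 chips, eligible: A, B, F

Derivation:
Contributions: A=49, B=49, C=25, D=29, F=49
Folded: E
Pot levels (distinct totals of non-folded players): 25, 29, 49
Layer 1-25: 25 each from A, B, C, D, F = 25*5 = 125 chips; eligible A, B, C, D, F
Layer 26-29: 4 each from A, B, D, F = 4*4 = 16 chips; eligible A, B, D, F
Layer 30-49: 20 each from A, B, F = 20*3 = 60 chips; eligible A, B, F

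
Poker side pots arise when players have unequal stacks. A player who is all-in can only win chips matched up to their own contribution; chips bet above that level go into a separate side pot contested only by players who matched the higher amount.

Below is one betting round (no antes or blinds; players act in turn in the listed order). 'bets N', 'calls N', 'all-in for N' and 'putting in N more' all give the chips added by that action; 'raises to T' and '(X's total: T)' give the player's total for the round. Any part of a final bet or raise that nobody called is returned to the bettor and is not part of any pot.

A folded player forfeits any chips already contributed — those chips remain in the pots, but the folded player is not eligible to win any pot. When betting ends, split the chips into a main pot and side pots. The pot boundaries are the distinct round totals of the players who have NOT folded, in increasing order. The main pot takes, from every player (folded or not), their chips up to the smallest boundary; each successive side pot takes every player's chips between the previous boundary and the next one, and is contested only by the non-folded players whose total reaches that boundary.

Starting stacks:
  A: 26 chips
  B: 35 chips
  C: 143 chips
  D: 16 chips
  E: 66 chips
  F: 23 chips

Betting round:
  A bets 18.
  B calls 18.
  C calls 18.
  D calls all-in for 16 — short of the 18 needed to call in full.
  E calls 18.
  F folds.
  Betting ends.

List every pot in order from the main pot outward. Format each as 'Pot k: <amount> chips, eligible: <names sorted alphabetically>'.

Pot 1: 80 chips, eligible: A, B, C, D, E
Pot 2: 8 chips, eligible: A, B, C, E

Derivation:
Contributions: A=18, B=18, C=18, D=16, E=18
Folded: F
Pot levels (distinct totals of non-folded players): 16, 18
Layer 1-16: 16 each from A, B, C, D, E = 16*5 = 80 chips; eligible A, B, C, D, E
Layer 17-18: 2 each from A, B, C, E = 2*4 = 8 chips; eligible A, B, C, E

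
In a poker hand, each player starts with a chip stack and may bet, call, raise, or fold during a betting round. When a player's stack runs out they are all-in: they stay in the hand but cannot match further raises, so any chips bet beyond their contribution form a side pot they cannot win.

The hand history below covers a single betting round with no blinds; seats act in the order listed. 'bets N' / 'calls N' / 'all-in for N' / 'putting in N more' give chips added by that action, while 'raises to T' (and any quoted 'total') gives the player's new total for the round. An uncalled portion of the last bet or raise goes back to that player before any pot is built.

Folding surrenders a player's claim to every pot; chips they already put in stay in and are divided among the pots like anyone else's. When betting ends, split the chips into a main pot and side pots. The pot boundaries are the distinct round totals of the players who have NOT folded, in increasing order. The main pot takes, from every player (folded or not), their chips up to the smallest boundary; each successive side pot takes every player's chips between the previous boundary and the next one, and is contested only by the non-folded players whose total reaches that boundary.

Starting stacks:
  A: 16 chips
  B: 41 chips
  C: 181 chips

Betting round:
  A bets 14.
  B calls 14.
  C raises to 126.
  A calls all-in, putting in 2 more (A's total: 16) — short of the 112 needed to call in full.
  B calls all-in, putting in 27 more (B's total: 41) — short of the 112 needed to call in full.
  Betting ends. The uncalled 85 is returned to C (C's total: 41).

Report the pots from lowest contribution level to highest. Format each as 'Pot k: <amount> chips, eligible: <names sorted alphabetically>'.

Contributions (after 85 returned to C): A=16, B=41, C=41
Pot levels (distinct totals of non-folded players): 16, 41
Layer 1-16: 16 each from A, B, C = 16*3 = 48 chips; eligible A, B, C
Layer 17-41: 25 each from B, C = 25*2 = 50 chips; eligible B, C

Pot 1: 48 chips, eligible: A, B, C
Pot 2: 50 chips, eligible: B, C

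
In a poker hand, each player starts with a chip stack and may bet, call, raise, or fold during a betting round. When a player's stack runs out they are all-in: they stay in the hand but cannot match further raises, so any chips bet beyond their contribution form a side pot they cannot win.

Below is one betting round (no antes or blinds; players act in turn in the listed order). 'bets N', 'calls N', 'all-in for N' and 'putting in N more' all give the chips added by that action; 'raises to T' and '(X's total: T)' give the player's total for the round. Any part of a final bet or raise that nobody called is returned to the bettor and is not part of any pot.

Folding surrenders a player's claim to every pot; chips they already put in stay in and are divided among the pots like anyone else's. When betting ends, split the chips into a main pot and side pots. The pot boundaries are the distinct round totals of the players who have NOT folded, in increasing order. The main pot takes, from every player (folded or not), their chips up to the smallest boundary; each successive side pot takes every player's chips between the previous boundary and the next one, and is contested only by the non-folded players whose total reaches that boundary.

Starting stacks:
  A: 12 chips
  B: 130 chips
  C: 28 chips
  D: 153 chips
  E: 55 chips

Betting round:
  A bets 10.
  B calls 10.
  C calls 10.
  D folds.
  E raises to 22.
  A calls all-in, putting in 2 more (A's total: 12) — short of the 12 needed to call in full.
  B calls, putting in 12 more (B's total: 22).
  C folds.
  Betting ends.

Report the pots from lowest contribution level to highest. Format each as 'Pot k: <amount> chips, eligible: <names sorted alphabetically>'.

Contributions: A=12, B=22, C=10, E=22
Folded: C, D
Pot levels (distinct totals of non-folded players): 12, 22
Layer 1-12: A 12 + B 12 + C 10 + E 12 = 46 chips; eligible A, B, E
Layer 13-22: 10 each from B, E = 10*2 = 20 chips; eligible B, E

Pot 1: 46 chips, eligible: A, B, E
Pot 2: 20 chips, eligible: B, E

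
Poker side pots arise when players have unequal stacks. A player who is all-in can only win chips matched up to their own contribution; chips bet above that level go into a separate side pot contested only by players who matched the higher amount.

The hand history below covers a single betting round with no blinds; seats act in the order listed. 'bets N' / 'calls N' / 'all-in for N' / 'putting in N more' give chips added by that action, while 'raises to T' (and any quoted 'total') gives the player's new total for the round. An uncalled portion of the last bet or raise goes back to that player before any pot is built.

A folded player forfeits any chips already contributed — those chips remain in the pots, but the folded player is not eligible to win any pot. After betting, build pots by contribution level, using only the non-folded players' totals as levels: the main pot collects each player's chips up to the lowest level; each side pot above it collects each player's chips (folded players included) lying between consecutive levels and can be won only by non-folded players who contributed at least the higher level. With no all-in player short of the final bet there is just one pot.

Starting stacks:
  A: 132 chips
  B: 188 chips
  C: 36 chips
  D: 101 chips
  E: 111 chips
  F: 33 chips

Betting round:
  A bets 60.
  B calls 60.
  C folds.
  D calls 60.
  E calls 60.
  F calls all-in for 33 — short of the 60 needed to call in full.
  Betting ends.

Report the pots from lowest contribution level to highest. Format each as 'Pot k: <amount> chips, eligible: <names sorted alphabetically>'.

Contributions: A=60, B=60, D=60, E=60, F=33
Folded: C
Pot levels (distinct totals of non-folded players): 33, 60
Layer 1-33: 33 each from A, B, D, E, F = 33*5 = 165 chips; eligible A, B, D, E, F
Layer 34-60: 27 each from A, B, D, E = 27*4 = 108 chips; eligible A, B, D, E

Pot 1: 165 chips, eligible: A, B, D, E, F
Pot 2: 108 chips, eligible: A, B, D, E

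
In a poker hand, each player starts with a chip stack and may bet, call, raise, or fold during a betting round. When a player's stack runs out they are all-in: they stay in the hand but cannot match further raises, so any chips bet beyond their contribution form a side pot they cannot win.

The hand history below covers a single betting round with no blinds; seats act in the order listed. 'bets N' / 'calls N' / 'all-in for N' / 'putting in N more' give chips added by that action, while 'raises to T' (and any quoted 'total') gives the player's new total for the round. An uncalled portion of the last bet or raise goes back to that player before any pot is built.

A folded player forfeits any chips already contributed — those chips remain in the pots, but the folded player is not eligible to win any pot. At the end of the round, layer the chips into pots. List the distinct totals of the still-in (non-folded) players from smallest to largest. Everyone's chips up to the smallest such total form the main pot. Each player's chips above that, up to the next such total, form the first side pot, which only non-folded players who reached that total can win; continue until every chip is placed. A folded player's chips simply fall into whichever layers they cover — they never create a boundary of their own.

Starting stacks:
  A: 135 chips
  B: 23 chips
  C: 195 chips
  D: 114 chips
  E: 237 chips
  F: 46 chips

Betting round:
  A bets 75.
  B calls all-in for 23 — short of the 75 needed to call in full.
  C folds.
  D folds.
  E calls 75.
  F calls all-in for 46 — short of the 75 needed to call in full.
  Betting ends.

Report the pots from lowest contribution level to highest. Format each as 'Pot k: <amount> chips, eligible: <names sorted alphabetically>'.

Pot 1: 92 chips, eligible: A, B, E, F
Pot 2: 69 chips, eligible: A, E, F
Pot 3: 58 chips, eligible: A, E

Derivation:
Contributions: A=75, B=23, E=75, F=46
Folded: C, D
Pot levels (distinct totals of non-folded players): 23, 46, 75
Layer 1-23: 23 each from A, B, E, F = 23*4 = 92 chips; eligible A, B, E, F
Layer 24-46: 23 each from A, E, F = 23*3 = 69 chips; eligible A, E, F
Layer 47-75: 29 each from A, E = 29*2 = 58 chips; eligible A, E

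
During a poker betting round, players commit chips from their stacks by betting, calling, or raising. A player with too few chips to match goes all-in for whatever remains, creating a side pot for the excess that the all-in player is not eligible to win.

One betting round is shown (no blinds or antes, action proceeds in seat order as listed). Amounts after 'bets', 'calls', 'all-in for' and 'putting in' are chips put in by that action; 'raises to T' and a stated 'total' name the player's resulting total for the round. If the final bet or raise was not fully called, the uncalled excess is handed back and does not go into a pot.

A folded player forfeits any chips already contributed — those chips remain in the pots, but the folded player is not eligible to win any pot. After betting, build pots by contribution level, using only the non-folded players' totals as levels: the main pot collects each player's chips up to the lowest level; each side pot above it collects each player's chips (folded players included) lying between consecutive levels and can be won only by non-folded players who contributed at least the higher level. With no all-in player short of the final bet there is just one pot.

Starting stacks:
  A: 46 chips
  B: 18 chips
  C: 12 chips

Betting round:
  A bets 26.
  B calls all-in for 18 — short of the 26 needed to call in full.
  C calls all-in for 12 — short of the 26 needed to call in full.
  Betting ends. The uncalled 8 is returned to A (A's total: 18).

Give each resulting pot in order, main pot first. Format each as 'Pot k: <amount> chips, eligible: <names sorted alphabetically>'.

Contributions (after 8 returned to A): A=18, B=18, C=12
Pot levels (distinct totals of non-folded players): 12, 18
Layer 1-12: 12 each from A, B, C = 12*3 = 36 chips; eligible A, B, C
Layer 13-18: 6 each from A, B = 6*2 = 12 chips; eligible A, B

Pot 1: 36 chips, eligible: A, B, C
Pot 2: 12 chips, eligible: A, B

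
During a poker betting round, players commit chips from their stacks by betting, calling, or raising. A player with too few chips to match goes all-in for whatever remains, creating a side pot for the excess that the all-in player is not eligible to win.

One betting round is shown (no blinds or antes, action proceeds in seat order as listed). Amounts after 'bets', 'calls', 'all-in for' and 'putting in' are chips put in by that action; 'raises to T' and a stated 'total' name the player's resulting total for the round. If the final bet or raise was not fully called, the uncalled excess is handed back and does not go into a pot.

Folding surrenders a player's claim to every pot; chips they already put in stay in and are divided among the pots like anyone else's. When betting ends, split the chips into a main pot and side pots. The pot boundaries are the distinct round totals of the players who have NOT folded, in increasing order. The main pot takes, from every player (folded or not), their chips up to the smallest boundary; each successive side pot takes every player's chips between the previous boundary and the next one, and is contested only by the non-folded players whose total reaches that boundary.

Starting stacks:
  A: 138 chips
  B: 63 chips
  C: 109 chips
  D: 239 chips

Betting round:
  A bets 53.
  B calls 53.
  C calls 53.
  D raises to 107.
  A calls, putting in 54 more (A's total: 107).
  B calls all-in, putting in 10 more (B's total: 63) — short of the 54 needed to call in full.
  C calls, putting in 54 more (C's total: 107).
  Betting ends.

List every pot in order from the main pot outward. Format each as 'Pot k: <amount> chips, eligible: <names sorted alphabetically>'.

Pot 1: 252 chips, eligible: A, B, C, D
Pot 2: 132 chips, eligible: A, C, D

Derivation:
Contributions: A=107, B=63, C=107, D=107
Pot levels (distinct totals of non-folded players): 63, 107
Layer 1-63: 63 each from A, B, C, D = 63*4 = 252 chips; eligible A, B, C, D
Layer 64-107: 44 each from A, C, D = 44*3 = 132 chips; eligible A, C, D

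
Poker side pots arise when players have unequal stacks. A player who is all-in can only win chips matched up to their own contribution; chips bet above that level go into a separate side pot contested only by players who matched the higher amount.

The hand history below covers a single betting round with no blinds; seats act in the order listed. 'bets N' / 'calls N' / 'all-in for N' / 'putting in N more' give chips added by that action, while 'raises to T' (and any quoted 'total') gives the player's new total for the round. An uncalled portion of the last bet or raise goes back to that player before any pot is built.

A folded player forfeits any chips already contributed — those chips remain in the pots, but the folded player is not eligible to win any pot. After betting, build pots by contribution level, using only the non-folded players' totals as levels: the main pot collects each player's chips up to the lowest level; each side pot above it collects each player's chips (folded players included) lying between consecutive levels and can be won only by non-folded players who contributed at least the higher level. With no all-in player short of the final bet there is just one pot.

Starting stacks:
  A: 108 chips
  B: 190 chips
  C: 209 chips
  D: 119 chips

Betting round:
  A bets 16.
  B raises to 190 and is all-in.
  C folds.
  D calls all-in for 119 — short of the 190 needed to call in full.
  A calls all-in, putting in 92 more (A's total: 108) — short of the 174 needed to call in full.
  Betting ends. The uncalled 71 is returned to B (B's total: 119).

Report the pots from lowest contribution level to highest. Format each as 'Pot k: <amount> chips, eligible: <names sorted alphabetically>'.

Pot 1: 324 chips, eligible: A, B, D
Pot 2: 22 chips, eligible: B, D

Derivation:
Contributions (after 71 returned to B): A=108, B=119, D=119
Folded: C
Pot levels (distinct totals of non-folded players): 108, 119
Layer 1-108: 108 each from A, B, D = 108*3 = 324 chips; eligible A, B, D
Layer 109-119: 11 each from B, D = 11*2 = 22 chips; eligible B, D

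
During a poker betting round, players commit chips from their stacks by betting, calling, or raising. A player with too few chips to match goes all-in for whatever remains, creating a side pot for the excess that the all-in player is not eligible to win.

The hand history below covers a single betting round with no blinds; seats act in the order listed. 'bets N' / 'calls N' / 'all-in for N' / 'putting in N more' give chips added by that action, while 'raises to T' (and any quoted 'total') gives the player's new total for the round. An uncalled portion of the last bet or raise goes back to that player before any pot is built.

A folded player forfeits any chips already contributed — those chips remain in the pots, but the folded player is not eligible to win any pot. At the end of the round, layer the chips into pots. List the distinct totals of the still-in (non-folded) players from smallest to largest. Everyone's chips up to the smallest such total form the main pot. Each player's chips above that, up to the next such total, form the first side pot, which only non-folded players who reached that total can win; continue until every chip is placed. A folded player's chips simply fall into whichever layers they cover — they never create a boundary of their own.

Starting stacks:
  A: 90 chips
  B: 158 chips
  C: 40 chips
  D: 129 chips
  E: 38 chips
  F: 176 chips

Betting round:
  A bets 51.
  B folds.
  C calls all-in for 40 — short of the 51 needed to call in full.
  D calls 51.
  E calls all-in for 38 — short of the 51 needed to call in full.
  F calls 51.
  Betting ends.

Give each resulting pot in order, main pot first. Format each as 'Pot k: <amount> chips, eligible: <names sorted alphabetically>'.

Pot 1: 190 chips, eligible: A, C, D, E, F
Pot 2: 8 chips, eligible: A, C, D, F
Pot 3: 33 chips, eligible: A, D, F

Derivation:
Contributions: A=51, C=40, D=51, E=38, F=51
Folded: B
Pot levels (distinct totals of non-folded players): 38, 40, 51
Layer 1-38: 38 each from A, C, D, E, F = 38*5 = 190 chips; eligible A, C, D, E, F
Layer 39-40: 2 each from A, C, D, F = 2*4 = 8 chips; eligible A, C, D, F
Layer 41-51: 11 each from A, D, F = 11*3 = 33 chips; eligible A, D, F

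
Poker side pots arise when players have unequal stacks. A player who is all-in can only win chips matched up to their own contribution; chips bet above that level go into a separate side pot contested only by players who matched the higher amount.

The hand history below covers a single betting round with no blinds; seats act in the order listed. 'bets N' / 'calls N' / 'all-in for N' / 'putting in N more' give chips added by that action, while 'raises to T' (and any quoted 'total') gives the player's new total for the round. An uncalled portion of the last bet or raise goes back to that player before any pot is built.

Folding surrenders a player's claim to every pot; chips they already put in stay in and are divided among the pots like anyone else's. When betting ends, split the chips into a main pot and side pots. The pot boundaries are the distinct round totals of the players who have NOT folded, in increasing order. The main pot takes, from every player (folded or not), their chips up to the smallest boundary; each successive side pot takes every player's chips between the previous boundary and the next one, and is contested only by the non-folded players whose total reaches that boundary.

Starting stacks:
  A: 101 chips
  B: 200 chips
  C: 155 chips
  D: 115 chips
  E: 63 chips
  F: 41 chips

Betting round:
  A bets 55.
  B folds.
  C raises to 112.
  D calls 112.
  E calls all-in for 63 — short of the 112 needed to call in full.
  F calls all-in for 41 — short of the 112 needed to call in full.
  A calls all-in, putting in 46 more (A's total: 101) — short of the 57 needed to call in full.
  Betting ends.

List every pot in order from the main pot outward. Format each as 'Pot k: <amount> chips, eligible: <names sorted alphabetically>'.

Contributions: A=101, C=112, D=112, E=63, F=41
Folded: B
Pot levels (distinct totals of non-folded players): 41, 63, 101, 112
Layer 1-41: 41 each from A, C, D, E, F = 41*5 = 205 chips; eligible A, C, D, E, F
Layer 42-63: 22 each from A, C, D, E = 22*4 = 88 chips; eligible A, C, D, E
Layer 64-101: 38 each from A, C, D = 38*3 = 114 chips; eligible A, C, D
Layer 102-112: 11 each from C, D = 11*2 = 22 chips; eligible C, D

Pot 1: 205 chips, eligible: A, C, D, E, F
Pot 2: 88 chips, eligible: A, C, D, E
Pot 3: 114 chips, eligible: A, C, D
Pot 4: 22 chips, eligible: C, D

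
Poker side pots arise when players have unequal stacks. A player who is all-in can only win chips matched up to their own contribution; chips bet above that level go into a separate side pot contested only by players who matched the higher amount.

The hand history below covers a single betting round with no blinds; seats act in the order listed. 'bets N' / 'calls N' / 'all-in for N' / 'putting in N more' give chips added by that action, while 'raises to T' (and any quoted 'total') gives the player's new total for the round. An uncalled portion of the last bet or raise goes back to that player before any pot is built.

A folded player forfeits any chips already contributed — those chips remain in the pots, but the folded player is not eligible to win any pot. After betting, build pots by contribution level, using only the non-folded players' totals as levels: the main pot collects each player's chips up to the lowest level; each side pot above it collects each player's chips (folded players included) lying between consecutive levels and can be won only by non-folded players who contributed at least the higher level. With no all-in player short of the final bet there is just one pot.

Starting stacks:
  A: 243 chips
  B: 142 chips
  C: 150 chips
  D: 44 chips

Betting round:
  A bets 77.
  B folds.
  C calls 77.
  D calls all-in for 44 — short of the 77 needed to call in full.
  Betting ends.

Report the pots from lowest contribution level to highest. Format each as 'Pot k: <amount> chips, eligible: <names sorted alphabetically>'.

Pot 1: 132 chips, eligible: A, C, D
Pot 2: 66 chips, eligible: A, C

Derivation:
Contributions: A=77, C=77, D=44
Folded: B
Pot levels (distinct totals of non-folded players): 44, 77
Layer 1-44: 44 each from A, C, D = 44*3 = 132 chips; eligible A, C, D
Layer 45-77: 33 each from A, C = 33*2 = 66 chips; eligible A, C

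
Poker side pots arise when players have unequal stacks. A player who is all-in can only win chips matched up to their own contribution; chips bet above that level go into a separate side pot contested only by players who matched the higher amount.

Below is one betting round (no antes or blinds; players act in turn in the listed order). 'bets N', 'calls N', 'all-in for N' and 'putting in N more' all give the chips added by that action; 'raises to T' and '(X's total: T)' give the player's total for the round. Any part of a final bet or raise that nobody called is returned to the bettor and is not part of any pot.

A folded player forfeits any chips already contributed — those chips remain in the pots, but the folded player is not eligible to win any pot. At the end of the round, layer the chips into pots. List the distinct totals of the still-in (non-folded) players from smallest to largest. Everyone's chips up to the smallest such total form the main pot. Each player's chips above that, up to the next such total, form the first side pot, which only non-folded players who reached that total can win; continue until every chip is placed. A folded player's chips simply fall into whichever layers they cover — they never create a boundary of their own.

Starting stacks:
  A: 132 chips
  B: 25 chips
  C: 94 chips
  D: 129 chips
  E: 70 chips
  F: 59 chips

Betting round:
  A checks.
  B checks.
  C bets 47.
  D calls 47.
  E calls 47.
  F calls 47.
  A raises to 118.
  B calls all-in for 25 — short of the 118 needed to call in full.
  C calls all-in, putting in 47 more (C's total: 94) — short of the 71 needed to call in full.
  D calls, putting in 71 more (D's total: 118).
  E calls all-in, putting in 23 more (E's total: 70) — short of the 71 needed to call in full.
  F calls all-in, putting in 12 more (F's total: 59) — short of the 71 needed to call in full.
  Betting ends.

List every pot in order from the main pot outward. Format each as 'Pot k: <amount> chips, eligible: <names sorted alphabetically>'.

Contributions: A=118, B=25, C=94, D=118, E=70, F=59
Pot levels (distinct totals of non-folded players): 25, 59, 70, 94, 118
Layer 1-25: 25 each from A, B, C, D, E, F = 25*6 = 150 chips; eligible A, B, C, D, E, F
Layer 26-59: 34 each from A, C, D, E, F = 34*5 = 170 chips; eligible A, C, D, E, F
Layer 60-70: 11 each from A, C, D, E = 11*4 = 44 chips; eligible A, C, D, E
Layer 71-94: 24 each from A, C, D = 24*3 = 72 chips; eligible A, C, D
Layer 95-118: 24 each from A, D = 24*2 = 48 chips; eligible A, D

Pot 1: 150 chips, eligible: A, B, C, D, E, F
Pot 2: 170 chips, eligible: A, C, D, E, F
Pot 3: 44 chips, eligible: A, C, D, E
Pot 4: 72 chips, eligible: A, C, D
Pot 5: 48 chips, eligible: A, D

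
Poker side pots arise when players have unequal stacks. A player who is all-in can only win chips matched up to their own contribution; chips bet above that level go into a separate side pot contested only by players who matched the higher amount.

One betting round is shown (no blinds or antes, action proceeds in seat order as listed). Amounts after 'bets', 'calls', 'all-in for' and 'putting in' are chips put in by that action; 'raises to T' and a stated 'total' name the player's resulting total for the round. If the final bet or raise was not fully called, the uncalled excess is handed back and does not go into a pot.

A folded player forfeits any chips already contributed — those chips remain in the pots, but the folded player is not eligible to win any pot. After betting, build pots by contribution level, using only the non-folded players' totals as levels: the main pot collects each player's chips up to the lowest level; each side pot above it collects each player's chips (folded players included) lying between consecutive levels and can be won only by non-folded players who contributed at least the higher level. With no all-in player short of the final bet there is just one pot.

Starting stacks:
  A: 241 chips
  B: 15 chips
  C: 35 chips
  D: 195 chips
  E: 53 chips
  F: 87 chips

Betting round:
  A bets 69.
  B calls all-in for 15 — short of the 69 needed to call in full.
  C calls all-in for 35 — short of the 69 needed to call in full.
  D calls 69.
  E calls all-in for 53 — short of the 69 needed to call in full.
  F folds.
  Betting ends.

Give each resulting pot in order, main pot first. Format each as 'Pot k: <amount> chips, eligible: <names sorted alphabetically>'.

Pot 1: 75 chips, eligible: A, B, C, D, E
Pot 2: 80 chips, eligible: A, C, D, E
Pot 3: 54 chips, eligible: A, D, E
Pot 4: 32 chips, eligible: A, D

Derivation:
Contributions: A=69, B=15, C=35, D=69, E=53
Folded: F
Pot levels (distinct totals of non-folded players): 15, 35, 53, 69
Layer 1-15: 15 each from A, B, C, D, E = 15*5 = 75 chips; eligible A, B, C, D, E
Layer 16-35: 20 each from A, C, D, E = 20*4 = 80 chips; eligible A, C, D, E
Layer 36-53: 18 each from A, D, E = 18*3 = 54 chips; eligible A, D, E
Layer 54-69: 16 each from A, D = 16*2 = 32 chips; eligible A, D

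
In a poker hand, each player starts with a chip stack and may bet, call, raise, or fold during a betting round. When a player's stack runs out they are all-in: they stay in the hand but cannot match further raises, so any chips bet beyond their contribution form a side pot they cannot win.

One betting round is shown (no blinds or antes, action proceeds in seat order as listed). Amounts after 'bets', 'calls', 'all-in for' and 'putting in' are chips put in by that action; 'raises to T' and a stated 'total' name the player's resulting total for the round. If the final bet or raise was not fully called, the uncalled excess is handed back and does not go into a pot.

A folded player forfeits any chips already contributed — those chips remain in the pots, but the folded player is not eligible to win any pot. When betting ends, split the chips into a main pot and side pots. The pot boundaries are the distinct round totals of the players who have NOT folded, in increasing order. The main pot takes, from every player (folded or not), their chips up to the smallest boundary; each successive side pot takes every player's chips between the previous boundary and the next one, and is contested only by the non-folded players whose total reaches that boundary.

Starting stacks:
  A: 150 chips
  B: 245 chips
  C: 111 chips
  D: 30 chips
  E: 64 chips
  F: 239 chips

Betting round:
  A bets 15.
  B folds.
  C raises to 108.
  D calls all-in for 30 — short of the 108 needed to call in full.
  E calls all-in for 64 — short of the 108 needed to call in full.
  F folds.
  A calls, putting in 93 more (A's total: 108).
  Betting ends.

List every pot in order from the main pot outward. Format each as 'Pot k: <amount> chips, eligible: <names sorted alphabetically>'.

Pot 1: 120 chips, eligible: A, C, D, E
Pot 2: 102 chips, eligible: A, C, E
Pot 3: 88 chips, eligible: A, C

Derivation:
Contributions: A=108, C=108, D=30, E=64
Folded: B, F
Pot levels (distinct totals of non-folded players): 30, 64, 108
Layer 1-30: 30 each from A, C, D, E = 30*4 = 120 chips; eligible A, C, D, E
Layer 31-64: 34 each from A, C, E = 34*3 = 102 chips; eligible A, C, E
Layer 65-108: 44 each from A, C = 44*2 = 88 chips; eligible A, C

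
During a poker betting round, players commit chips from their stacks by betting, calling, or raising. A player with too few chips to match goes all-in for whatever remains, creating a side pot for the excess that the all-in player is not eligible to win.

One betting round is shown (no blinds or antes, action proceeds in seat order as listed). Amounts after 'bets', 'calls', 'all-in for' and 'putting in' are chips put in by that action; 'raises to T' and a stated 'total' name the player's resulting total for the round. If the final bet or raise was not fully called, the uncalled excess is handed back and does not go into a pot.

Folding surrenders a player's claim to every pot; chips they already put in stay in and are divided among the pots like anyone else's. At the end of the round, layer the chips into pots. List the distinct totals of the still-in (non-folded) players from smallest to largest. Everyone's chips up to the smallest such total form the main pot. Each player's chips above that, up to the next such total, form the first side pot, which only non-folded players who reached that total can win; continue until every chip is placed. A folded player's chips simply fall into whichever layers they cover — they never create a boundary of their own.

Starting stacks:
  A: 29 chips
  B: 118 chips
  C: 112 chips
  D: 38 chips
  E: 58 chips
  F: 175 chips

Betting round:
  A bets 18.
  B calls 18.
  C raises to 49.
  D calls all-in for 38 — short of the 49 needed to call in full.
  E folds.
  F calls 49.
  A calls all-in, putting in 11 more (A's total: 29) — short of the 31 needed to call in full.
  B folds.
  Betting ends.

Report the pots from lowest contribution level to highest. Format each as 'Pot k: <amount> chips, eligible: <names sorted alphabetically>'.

Contributions: A=29, B=18, C=49, D=38, F=49
Folded: B, E
Pot levels (distinct totals of non-folded players): 29, 38, 49
Layer 1-29: A 29 + B 18 + C 29 + D 29 + F 29 = 134 chips; eligible A, C, D, F
Layer 30-38: 9 each from C, D, F = 9*3 = 27 chips; eligible C, D, F
Layer 39-49: 11 each from C, F = 11*2 = 22 chips; eligible C, F

Pot 1: 134 chips, eligible: A, C, D, F
Pot 2: 27 chips, eligible: C, D, F
Pot 3: 22 chips, eligible: C, F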